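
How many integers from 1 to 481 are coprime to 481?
432

481 = 13 × 37
φ(n) = n × ∏(1 - 1/p) for each prime p dividing n
φ(481) = 481 × (1 - 1/13) × (1 - 1/37) = 432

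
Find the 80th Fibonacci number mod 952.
21

Matrix identity: Q^n = [[F_(n+1), F_n], [F_n, F_(n-1)]] with Q = [[1,1],[1,0]].
n = 80 = 1010000₂. Square-and-multiply, entries mod 952:
Q^1 = [[1,1],[1,0]]
Q^2 = (Q^1)² = [[2,1],[1,1]]
Q^5 = (Q^2)²·Q = [[8,5],[5,3]]
Q^10 = (Q^5)² = [[89,55],[55,34]]
Q^20 = (Q^10)² = [[474,101],[101,373]]
Q^40 = (Q^20)² = [[685,819],[819,818]]
Q^80 = (Q^40)² = [[442,21],[21,421]]
F_80 mod 952 = Q^80[0][1] = 21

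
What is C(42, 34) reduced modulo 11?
9

Using Lucas' theorem:
Write n=42 and k=34 in base 11:
n in base 11: [3, 9]
k in base 11: [3, 1]
C(42,34) mod 11 = ∏ C(n_i, k_i) mod 11
Digit binomials (mod 11): C(3,3) = 1; C(9,1) = 9
Product: 1 × 9 = 9 ≡ 9 (mod 11)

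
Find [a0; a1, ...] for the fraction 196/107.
[1; 1, 4, 1, 17]

Euclidean algorithm steps:
196 = 1 × 107 + 89
107 = 1 × 89 + 18
89 = 4 × 18 + 17
18 = 1 × 17 + 1
17 = 17 × 1 + 0
Continued fraction: [1; 1, 4, 1, 17]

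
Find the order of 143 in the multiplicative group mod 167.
166

167 is prime, so ord(143) divides φ(167) = 166.
Divisors of 166: 1, 2, 83, 166.
Repeated squaring: 143^1 ≡ 143, 143^2 ≡ 75, 143^4 ≡ 114, 143^8 ≡ 137, 143^16 ≡ 65, 143^32 ≡ 50, 143^64 ≡ 162, 143^128 ≡ 25 (mod 167).
Test 143^d mod 167 for each divisor d in increasing order:
143^1 ≡ 143
143^2 ≡ 75
143^83 = 143^64·143^16·143^2·143^1 ≡ 166
143^166 = 143^128·143^32·143^4·143^2 ≡ 1  ← first divisor giving 1
The order is 166.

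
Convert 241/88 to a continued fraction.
[2; 1, 2, 1, 4, 1, 3]

Euclidean algorithm steps:
241 = 2 × 88 + 65
88 = 1 × 65 + 23
65 = 2 × 23 + 19
23 = 1 × 19 + 4
19 = 4 × 4 + 3
4 = 1 × 3 + 1
3 = 3 × 1 + 0
Continued fraction: [2; 1, 2, 1, 4, 1, 3]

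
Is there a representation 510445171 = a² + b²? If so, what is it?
Not possible

Factorization: 510445171 = 89 × 179^3
By Fermat: n is sum of two squares iff every prime p ≡ 3 (mod 4) appears to even power.
Prime(s) ≡ 3 (mod 4) with odd exponent: [(179, 3)]
Therefore 510445171 cannot be expressed as a² + b².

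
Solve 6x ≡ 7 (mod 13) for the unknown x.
x ≡ 12 (mod 13)

gcd(6, 13) = 1, which divides 7, so solutions exist.
Find 6^(-1) mod 13 by the extended Euclidean algorithm:
13 = 2 × 6 + 1  ⟹  1 = (1)·13 + (-2)·6
So (-2)·6 ≡ 1 (mod 13), i.e. 6^(-1) ≡ -2 ≡ 11 (mod 13).
x ≡ 11 × 7 = 77 ≡ 12 (mod 13).
Check: 6 × 12 = 72 ≡ 7 (mod 13).
Unique solution: x ≡ 12 (mod 13)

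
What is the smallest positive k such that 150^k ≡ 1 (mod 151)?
2

151 is prime, so ord(150) divides φ(151) = 150.
Divisors of 150: 1, 2, 3, 5, 6, 10, 15, 25, 30, 50, 75, 150.
Repeated squaring: 150^1 ≡ 150, 150^2 ≡ 1, 150^4 ≡ 1, 150^8 ≡ 1, 150^16 ≡ 1, 150^32 ≡ 1, 150^64 ≡ 1, 150^128 ≡ 1 (mod 151).
Test 150^d mod 151 for each divisor d in increasing order:
150^1 ≡ 150
150^2 ≡ 1  ← first divisor giving 1
The order is 2.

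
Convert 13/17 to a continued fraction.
[0; 1, 3, 4]

Euclidean algorithm steps:
13 = 0 × 17 + 13
17 = 1 × 13 + 4
13 = 3 × 4 + 1
4 = 4 × 1 + 0
Continued fraction: [0; 1, 3, 4]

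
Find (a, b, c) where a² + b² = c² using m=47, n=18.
(1885, 1692, 2533)

Euclid's formula: a = m² - n², b = 2mn, c = m² + n²
m = 47, n = 18
a = 47² - 18² = 2209 - 324 = 1885
b = 2 × 47 × 18 = 1692
c = 47² + 18² = 2209 + 324 = 2533
Verification: 1885² + 1692² = 3553225 + 2862864 = 6416089 = 2533² ✓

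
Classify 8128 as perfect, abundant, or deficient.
perfect

Proper divisors of 8128: sum = 1 + 2 + 4 + 8 + 16 + 32 + 64 + 127 + 254 + 508 + 1016 + 2032 + 4064 = 8128
Since 8128 = 8128, 8128 is perfect.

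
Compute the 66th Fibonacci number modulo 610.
8

Matrix identity: Q^n = [[F_(n+1), F_n], [F_n, F_(n-1)]] with Q = [[1,1],[1,0]].
n = 66 = 1000010₂. Square-and-multiply, entries mod 610:
Q^1 = [[1,1],[1,0]]
Q^2 = (Q^1)² = [[2,1],[1,1]]
Q^4 = (Q^2)² = [[5,3],[3,2]]
Q^8 = (Q^4)² = [[34,21],[21,13]]
Q^16 = (Q^8)² = [[377,377],[377,0]]
Q^33 = (Q^16)²·Q = [[607,608],[608,609]]
Q^66 = (Q^33)² = [[13,8],[8,5]]
F_66 mod 610 = Q^66[0][1] = 8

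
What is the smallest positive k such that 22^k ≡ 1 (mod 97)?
4

97 is prime, so ord(22) divides φ(97) = 96.
Divisors of 96: 1, 2, 3, 4, 6, 8, 12, 16, 24, 32, 48, 96.
Repeated squaring: 22^1 ≡ 22, 22^2 ≡ 96, 22^4 ≡ 1, 22^8 ≡ 1, 22^16 ≡ 1, 22^32 ≡ 1, 22^64 ≡ 1 (mod 97).
Test 22^d mod 97 for each divisor d in increasing order:
22^1 ≡ 22
22^2 ≡ 96
22^3 = 22^2·22^1 ≡ 75
22^4 ≡ 1  ← first divisor giving 1
The order is 4.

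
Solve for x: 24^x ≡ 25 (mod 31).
10

Baby-step giant-step with step n = ⌈√31⌉ = 6.
Baby steps 24^j mod 31 (j:value) for j=0..5: 0:1, 1:24, 2:18, 3:29, 4:14, 5:26.
Giant-step multiplier: 24^(-6) ≡ 24^(30-6) = 24^24 ≡ 8 (mod 31).
Giant steps γ_i = 25·8^i mod 31: γ_0=25, γ_1=14 (in table at j=4).
x = i·n + j = 1·6 + 4 = 10.
Check: 24^10 ≡ 25 (mod 31).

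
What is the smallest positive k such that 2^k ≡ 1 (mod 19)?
18

19 is prime, so ord(2) divides φ(19) = 18.
Divisors of 18: 1, 2, 3, 6, 9, 18.
Repeated squaring: 2^1 ≡ 2, 2^2 ≡ 4, 2^4 ≡ 16, 2^8 ≡ 9, 2^16 ≡ 5 (mod 19).
Test 2^d mod 19 for each divisor d in increasing order:
2^1 ≡ 2
2^2 ≡ 4
2^3 = 2^2·2^1 ≡ 8
2^6 = 2^4·2^2 ≡ 7
2^9 = 2^8·2^1 ≡ 18
2^18 = 2^16·2^2 ≡ 1  ← first divisor giving 1
The order is 18.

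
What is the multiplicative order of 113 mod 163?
81

163 is prime, so ord(113) divides φ(163) = 162.
Divisors of 162: 1, 2, 3, 6, 9, 18, 27, 54, 81, 162.
Repeated squaring: 113^1 ≡ 113, 113^2 ≡ 55, 113^4 ≡ 91, 113^8 ≡ 131, 113^16 ≡ 46, 113^32 ≡ 160, 113^64 ≡ 9, 113^128 ≡ 81 (mod 163).
Test 113^d mod 163 for each divisor d in increasing order:
113^1 ≡ 113
113^2 ≡ 55
113^3 = 113^2·113^1 ≡ 21
113^6 = 113^4·113^2 ≡ 115
113^9 = 113^8·113^1 ≡ 133
113^18 = 113^16·113^2 ≡ 85
113^27 = 113^16·113^8·113^2·113^1 ≡ 58
113^54 = 113^32·113^16·113^4·113^2 ≡ 104
113^81 = 113^64·113^16·113^1 ≡ 1  ← first divisor giving 1
The order is 81.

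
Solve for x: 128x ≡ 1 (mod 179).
7

gcd(128, 179) = 1, so the inverse exists.
Extended Euclidean algorithm on (179, 128):
179 = 1 × 128 + 51  ⟹  51 = (1)·179 + (-1)·128
128 = 2 × 51 + 26  ⟹  26 = (-2)·179 + (3)·128
51 = 1 × 26 + 25  ⟹  25 = (3)·179 + (-4)·128
26 = 1 × 25 + 1  ⟹  1 = (-5)·179 + (7)·128
So (7)·128 ≡ 1 (mod 179), i.e. 128^(-1) ≡ 7 (mod 179).
Check: 128 × 7 = 896 ≡ 1 (mod 179)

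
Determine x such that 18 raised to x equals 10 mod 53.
40

Baby-step giant-step with step n = ⌈√53⌉ = 8.
Baby steps 18^j mod 53 (j:value) for j=0..7: 0:1, 1:18, 2:6, 3:2, 4:36, 5:12, 6:4, 7:19.
Giant-step multiplier: 18^(-8) ≡ 18^(52-8) = 18^44 ≡ 42 (mod 53).
Giant steps γ_i = 10·42^i mod 53: γ_0=10, γ_1=49, γ_2=44, γ_3=46, γ_4=24, γ_5=1 (in table at j=0).
x = i·n + j = 5·8 + 0 = 40.
Check: 18^40 ≡ 10 (mod 53).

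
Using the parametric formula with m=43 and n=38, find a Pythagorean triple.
(405, 3268, 3293)

Euclid's formula: a = m² - n², b = 2mn, c = m² + n²
m = 43, n = 38
a = 43² - 38² = 1849 - 1444 = 405
b = 2 × 43 × 38 = 3268
c = 43² + 38² = 1849 + 1444 = 3293
Verification: 405² + 3268² = 164025 + 10679824 = 10843849 = 3293² ✓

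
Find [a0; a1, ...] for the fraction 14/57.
[0; 4, 14]

Euclidean algorithm steps:
14 = 0 × 57 + 14
57 = 4 × 14 + 1
14 = 14 × 1 + 0
Continued fraction: [0; 4, 14]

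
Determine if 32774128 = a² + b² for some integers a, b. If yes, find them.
Not possible

Factorization: 32774128 = 2^4 × 127^3
By Fermat: n is sum of two squares iff every prime p ≡ 3 (mod 4) appears to even power.
Prime(s) ≡ 3 (mod 4) with odd exponent: [(127, 3)]
Therefore 32774128 cannot be expressed as a² + b².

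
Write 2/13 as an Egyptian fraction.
1/7 + 1/91

Greedy algorithm:
2/13: ceiling(13/2) = 7, use 1/7
1/91: ceiling(91/1) = 91, use 1/91
Result: 2/13 = 1/7 + 1/91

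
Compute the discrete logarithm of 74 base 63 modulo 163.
158

Baby-step giant-step with step n = ⌈√163⌉ = 13.
Baby steps 63^j mod 163 (j:value) for j=0..12: 0:1, 1:63, 2:57, 3:5, 4:152, 5:122, 6:25, 7:108, 8:121, 9:125, 10:51, 11:116, 12:136.
Giant-step multiplier: 63^(-13) ≡ 63^(162-13) = 63^149 ≡ 101 (mod 163).
Giant steps γ_i = 74·101^i mod 163: γ_0=74, γ_1=139, γ_2=21, γ_3=2, γ_4=39, γ_5=27, γ_6=119, γ_7=120, γ_8=58, γ_9=153, γ_10=131, γ_11=28, γ_12=57 (in table at j=2).
x = i·n + j = 12·13 + 2 = 158.
Check: 63^158 ≡ 74 (mod 163).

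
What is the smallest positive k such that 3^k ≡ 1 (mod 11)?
5

11 is prime, so ord(3) divides φ(11) = 10.
Divisors of 10: 1, 2, 5, 10.
Repeated squaring: 3^1 ≡ 3, 3^2 ≡ 9, 3^4 ≡ 4, 3^8 ≡ 5 (mod 11).
Test 3^d mod 11 for each divisor d in increasing order:
3^1 ≡ 3
3^2 ≡ 9
3^5 = 3^4·3^1 ≡ 1  ← first divisor giving 1
The order is 5.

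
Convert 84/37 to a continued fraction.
[2; 3, 1, 2, 3]

Euclidean algorithm steps:
84 = 2 × 37 + 10
37 = 3 × 10 + 7
10 = 1 × 7 + 3
7 = 2 × 3 + 1
3 = 3 × 1 + 0
Continued fraction: [2; 3, 1, 2, 3]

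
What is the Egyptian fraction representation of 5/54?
1/11 + 1/594

Greedy algorithm:
5/54: ceiling(54/5) = 11, use 1/11
1/594: ceiling(594/1) = 594, use 1/594
Result: 5/54 = 1/11 + 1/594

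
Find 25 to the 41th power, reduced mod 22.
3

Repeated squaring. Binary of 41 = 101001.
25^1 ≡ 3 (mod 22); 25^2 ≡ 9 (mod 22); 25^4 ≡ 15 (mod 22); 25^8 ≡ 5 (mod 22); 25^16 ≡ 3 (mod 22); 25^32 ≡ 9 (mod 22)
25^41 = 25^1 × 25^8 × 25^32 ≡ 3 (mod 22)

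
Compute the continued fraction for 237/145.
[1; 1, 1, 1, 2, 1, 3, 1, 2]

Euclidean algorithm steps:
237 = 1 × 145 + 92
145 = 1 × 92 + 53
92 = 1 × 53 + 39
53 = 1 × 39 + 14
39 = 2 × 14 + 11
14 = 1 × 11 + 3
11 = 3 × 3 + 2
3 = 1 × 2 + 1
2 = 2 × 1 + 0
Continued fraction: [1; 1, 1, 1, 2, 1, 3, 1, 2]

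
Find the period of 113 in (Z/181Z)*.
60

181 is prime, so ord(113) divides φ(181) = 180.
Divisors of 180: 1, 2, 3, 4, 5, 6, 9, 10, 12, 15, 18, 20, 30, 36, 45, 60, 90, 180.
Repeated squaring: 113^1 ≡ 113, 113^2 ≡ 99, 113^4 ≡ 27, 113^8 ≡ 5, 113^16 ≡ 25, 113^32 ≡ 82, 113^64 ≡ 27, 113^128 ≡ 5 (mod 181).
Test 113^d mod 181 for each divisor d in increasing order:
113^1 ≡ 113
113^2 ≡ 99
113^3 = 113^2·113^1 ≡ 146
113^4 ≡ 27
113^5 = 113^4·113^1 ≡ 155
113^6 = 113^4·113^2 ≡ 139
113^9 = 113^8·113^1 ≡ 22
113^10 = 113^8·113^2 ≡ 133
113^12 = 113^8·113^4 ≡ 135
113^15 = 113^8·113^4·113^2·113^1 ≡ 162
113^18 = 113^16·113^2 ≡ 122
113^20 = 113^16·113^4 ≡ 132
113^30 = 113^16·113^8·113^4·113^2 ≡ 180
113^36 = 113^32·113^4 ≡ 42
113^45 = 113^32·113^8·113^4·113^1 ≡ 19
113^60 = 113^32·113^16·113^8·113^4 ≡ 1  ← first divisor giving 1
The order is 60.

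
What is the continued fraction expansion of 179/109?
[1; 1, 1, 1, 3, 1, 7]

Euclidean algorithm steps:
179 = 1 × 109 + 70
109 = 1 × 70 + 39
70 = 1 × 39 + 31
39 = 1 × 31 + 8
31 = 3 × 8 + 7
8 = 1 × 7 + 1
7 = 7 × 1 + 0
Continued fraction: [1; 1, 1, 1, 3, 1, 7]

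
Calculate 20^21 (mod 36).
8

Repeated squaring. Binary of 21 = 10101.
20^1 ≡ 20 (mod 36); 20^2 ≡ 4 (mod 36); 20^4 ≡ 16 (mod 36); 20^8 ≡ 4 (mod 36); 20^16 ≡ 16 (mod 36)
20^21 = 20^1 × 20^4 × 20^16 ≡ 8 (mod 36)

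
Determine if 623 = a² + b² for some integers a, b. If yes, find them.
Not possible

Factorization: 623 = 7 × 89
By Fermat: n is sum of two squares iff every prime p ≡ 3 (mod 4) appears to even power.
Prime(s) ≡ 3 (mod 4) with odd exponent: [(7, 1)]
Therefore 623 cannot be expressed as a² + b².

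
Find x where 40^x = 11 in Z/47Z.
11

Baby-step giant-step with step n = ⌈√47⌉ = 7.
Baby steps 40^j mod 47 (j:value) for j=0..6: 0:1, 1:40, 2:2, 3:33, 4:4, 5:19, 6:8.
Giant-step multiplier: 40^(-7) ≡ 40^(46-7) = 40^39 ≡ 26 (mod 47).
Giant steps γ_i = 11·26^i mod 47: γ_0=11, γ_1=4 (in table at j=4).
x = i·n + j = 1·7 + 4 = 11.
Check: 40^11 ≡ 11 (mod 47).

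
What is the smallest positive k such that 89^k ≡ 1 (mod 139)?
69

139 is prime, so ord(89) divides φ(139) = 138.
Divisors of 138: 1, 2, 3, 6, 23, 46, 69, 138.
Repeated squaring: 89^1 ≡ 89, 89^2 ≡ 137, 89^4 ≡ 4, 89^8 ≡ 16, 89^16 ≡ 117, 89^32 ≡ 67, 89^64 ≡ 41, 89^128 ≡ 13 (mod 139).
Test 89^d mod 139 for each divisor d in increasing order:
89^1 ≡ 89
89^2 ≡ 137
89^3 = 89^2·89^1 ≡ 100
89^6 = 89^4·89^2 ≡ 131
89^23 = 89^16·89^4·89^2·89^1 ≡ 96
89^46 = 89^32·89^8·89^4·89^2 ≡ 42
89^69 = 89^64·89^4·89^1 ≡ 1  ← first divisor giving 1
The order is 69.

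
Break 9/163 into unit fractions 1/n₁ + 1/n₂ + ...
1/19 + 1/388 + 1/171663 + 1/41255288134 + 1/4254996997507147716756

Greedy algorithm:
9/163: ceiling(163/9) = 19, use 1/19
8/3097: ceiling(3097/8) = 388, use 1/388
7/1201636: ceiling(1201636/7) = 171663, use 1/171663
5/206276440668: ceiling(206276440668/5) = 41255288134, use 1/41255288134
1/4254996997507147716756: ceiling(4254996997507147716756/1) = 4254996997507147716756, use 1/4254996997507147716756
Result: 9/163 = 1/19 + 1/388 + 1/171663 + 1/41255288134 + 1/4254996997507147716756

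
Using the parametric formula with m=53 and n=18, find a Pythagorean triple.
(2485, 1908, 3133)

Euclid's formula: a = m² - n², b = 2mn, c = m² + n²
m = 53, n = 18
a = 53² - 18² = 2809 - 324 = 2485
b = 2 × 53 × 18 = 1908
c = 53² + 18² = 2809 + 324 = 3133
Verification: 2485² + 1908² = 6175225 + 3640464 = 9815689 = 3133² ✓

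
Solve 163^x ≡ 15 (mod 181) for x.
64

Baby-step giant-step with step n = ⌈√181⌉ = 14.
Baby steps 163^j mod 181 (j:value) for j=0..13: 0:1, 1:163, 2:143, 3:141, 4:177, 5:72, 6:152, 7:160, 8:16, 9:74, 10:116, 11:84, 12:117, 13:66.
Giant-step multiplier: 163^(-14) ≡ 163^(180-14) = 163^166 ≡ 55 (mod 181).
Giant steps γ_i = 15·55^i mod 181: γ_0=15, γ_1=101, γ_2=125, γ_3=178, γ_4=16 (in table at j=8).
x = i·n + j = 4·14 + 8 = 64.
Check: 163^64 ≡ 15 (mod 181).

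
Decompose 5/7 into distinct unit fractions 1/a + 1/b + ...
1/2 + 1/5 + 1/70

Greedy algorithm:
5/7: ceiling(7/5) = 2, use 1/2
3/14: ceiling(14/3) = 5, use 1/5
1/70: ceiling(70/1) = 70, use 1/70
Result: 5/7 = 1/2 + 1/5 + 1/70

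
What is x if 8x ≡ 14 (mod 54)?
x ≡ 22 (mod 27)

gcd(8, 54) = 2, which divides 14, so solutions exist.
Divide through by 2: 4x ≡ 7 (mod 27).
Find 4^(-1) mod 27 by the extended Euclidean algorithm:
27 = 6 × 4 + 3  ⟹  3 = (1)·27 + (-6)·4
4 = 1 × 3 + 1  ⟹  1 = (-1)·27 + (7)·4
So (7)·4 ≡ 1 (mod 27), i.e. 4^(-1) ≡ 7 (mod 27).
x ≡ 7 × 7 = 49 ≡ 22 (mod 27).
Check: 8 × 22 = 176 ≡ 14 (mod 54).
x ≡ 22 (mod 27), giving 2 solutions mod 54.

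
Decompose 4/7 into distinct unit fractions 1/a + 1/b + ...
1/2 + 1/14

Greedy algorithm:
4/7: ceiling(7/4) = 2, use 1/2
1/14: ceiling(14/1) = 14, use 1/14
Result: 4/7 = 1/2 + 1/14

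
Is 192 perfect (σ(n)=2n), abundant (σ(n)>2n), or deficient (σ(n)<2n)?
abundant

Proper divisors of 192: sum = 1 + 2 + 3 + 4 + 6 + 8 + 12 + 16 + 24 + 32 + 48 + 64 + 96 = 316
Since 316 > 192, 192 is abundant.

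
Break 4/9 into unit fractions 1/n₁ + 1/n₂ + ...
1/3 + 1/9

Greedy algorithm:
4/9: ceiling(9/4) = 3, use 1/3
1/9: ceiling(9/1) = 9, use 1/9
Result: 4/9 = 1/3 + 1/9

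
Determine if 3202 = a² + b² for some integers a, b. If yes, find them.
39² + 41² (a=39, b=41)

Factorization: 3202 = 2 × 1601
By Fermat: n is sum of two squares iff every prime p ≡ 3 (mod 4) appears to even power.
All primes ≡ 3 (mod 4) appear to even power.
Search a = 0, 1, 2, … for 3202 - a² a perfect square: first hit at a = 39: 3202 - 1521 = 1681 = 41².
3202 = 39² + 41² = 1521 + 1681 ✓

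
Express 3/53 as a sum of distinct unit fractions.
1/18 + 1/954

Greedy algorithm:
3/53: ceiling(53/3) = 18, use 1/18
1/954: ceiling(954/1) = 954, use 1/954
Result: 3/53 = 1/18 + 1/954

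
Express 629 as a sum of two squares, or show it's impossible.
2² + 25² (a=2, b=25)

Factorization: 629 = 17 × 37
By Fermat: n is sum of two squares iff every prime p ≡ 3 (mod 4) appears to even power.
All primes ≡ 3 (mod 4) appear to even power.
Search a = 0, 1, 2, … for 629 - a² a perfect square: first hit at a = 2: 629 - 4 = 625 = 25².
629 = 2² + 25² = 4 + 625 ✓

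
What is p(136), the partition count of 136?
10015581680

p(n) counts ways to write n as a sum of positive integers (order ignored).
Euler's pentagonal recurrence: p(k) = p(k-1) + p(k-2) - p(k-5) - p(k-7) + p(k-12) + p(k-15) - ... (offsets j(3j∓1)/2, signs ++--, p(0)=1, p(<0)=0).
DP table for k = 0..135: p(0)=1, p(1)=1, p(2)=2, p(3)=3, p(4)=5, p(5)=7, p(6)=11, p(7)=15, p(8)=22, p(9)=30, p(10)=42, p(11)=56, p(12)=77, p(13)=101, p(14)=135, p(15)=176, p(16)=231, p(17)=297, p(18)=385, p(19)=490, p(20)=627, p(21)=792, p(22)=1002, p(23)=1255, p(24)=1575, p(25)=1958, p(26)=2436, p(27)=3010, p(28)=3718, p(29)=4565, p(30)=5604, p(31)=6842, p(32)=8349, p(33)=10143, p(34)=12310, p(35)=14883, p(36)=17977, p(37)=21637, p(38)=26015, p(39)=31185, p(40)=37338, p(41)=44583, p(42)=53174, p(43)=63261, p(44)=75175, p(45)=89134, p(46)=105558, p(47)=124754, p(48)=147273, p(49)=173525, p(50)=204226, p(51)=239943, p(52)=281589, p(53)=329931, p(54)=386155, p(55)=451276, p(56)=526823, p(57)=614154, p(58)=715220, p(59)=831820, p(60)=966467, p(61)=1121505, p(62)=1300156, p(63)=1505499, p(64)=1741630, p(65)=2012558, p(66)=2323520, p(67)=2679689, p(68)=3087735, p(69)=3554345, p(70)=4087968, p(71)=4697205, p(72)=5392783, p(73)=6185689, p(74)=7089500, p(75)=8118264, p(76)=9289091, p(77)=10619863, p(78)=12132164, p(79)=13848650, p(80)=15796476, p(81)=18004327, p(82)=20506255, p(83)=23338469, p(84)=26543660, p(85)=30167357, p(86)=34262962, p(87)=38887673, p(88)=44108109, p(89)=49995925, p(90)=56634173, p(91)=64112359, p(92)=72533807, p(93)=82010177, p(94)=92669720, p(95)=104651419, p(96)=118114304, p(97)=133230930, p(98)=150198136, p(99)=169229875, p(100)=190569292, p(101)=214481126, p(102)=241265379, p(103)=271248950, p(104)=304801365, p(105)=342325709, p(106)=384276336, p(107)=431149389, p(108)=483502844, p(109)=541946240, p(110)=607163746, p(111)=679903203, p(112)=761002156, p(113)=851376628, p(114)=952050665, p(115)=1064144451, p(116)=1188908248, p(117)=1327710076, p(118)=1482074143, p(119)=1653668665, p(120)=1844349560, p(121)=2056148051, p(122)=2291320912, p(123)=2552338241, p(124)=2841940500, p(125)=3163127352, p(126)=3519222692, p(127)=3913864295, p(128)=4351078600, p(129)=4835271870, p(130)=5371315400, p(131)=5964539504, p(132)=6620830889, p(133)=7346629512, p(134)=8149040695, p(135)=9035836076.
Final step: p(136) = p(135) + p(134) - p(131) - p(129) + p(124) + p(121) - p(114) - p(110) + p(101) + p(96) - p(85) - p(79) + p(66) + p(59) - p(44) - p(36) + p(19) + p(10)
= 9035836076 + 8149040695 - 5964539504 - 4835271870 + 2841940500 + 2056148051 - 952050665 - 607163746 + 214481126 + 118114304 - 30167357 - 13848650 + 2323520 + 831820 - 75175 - 17977 + 490 + 42
= 10015581680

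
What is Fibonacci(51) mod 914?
672

Matrix identity: Q^n = [[F_(n+1), F_n], [F_n, F_(n-1)]] with Q = [[1,1],[1,0]].
n = 51 = 110011₂. Square-and-multiply, entries mod 914:
Q^1 = [[1,1],[1,0]]
Q^3 = (Q^1)²·Q = [[3,2],[2,1]]
Q^6 = (Q^3)² = [[13,8],[8,5]]
Q^12 = (Q^6)² = [[233,144],[144,89]]
Q^25 = (Q^12)²·Q = [[745,77],[77,668]]
Q^51 = (Q^25)²·Q = [[707,672],[672,35]]
F_51 mod 914 = Q^51[0][1] = 672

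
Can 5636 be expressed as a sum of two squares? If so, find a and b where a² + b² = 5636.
50² + 56² (a=50, b=56)

Factorization: 5636 = 2^2 × 1409
By Fermat: n is sum of two squares iff every prime p ≡ 3 (mod 4) appears to even power.
All primes ≡ 3 (mod 4) appear to even power.
Search a = 0, 1, 2, … for 5636 - a² a perfect square: first hit at a = 50: 5636 - 2500 = 3136 = 56².
5636 = 50² + 56² = 2500 + 3136 ✓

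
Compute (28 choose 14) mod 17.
0

Using Lucas' theorem:
Write n=28 and k=14 in base 17:
n in base 17: [1, 11]
k in base 17: [0, 14]
C(28,14) mod 17 = ∏ C(n_i, k_i) mod 17
Digit binomials (mod 17): C(1,0) = 1; C(11,14) = 0 (k_i > n_i)
Product: 1 × 0 = 0 ≡ 0 (mod 17)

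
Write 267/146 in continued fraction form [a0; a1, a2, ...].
[1; 1, 4, 1, 5, 4]

Euclidean algorithm steps:
267 = 1 × 146 + 121
146 = 1 × 121 + 25
121 = 4 × 25 + 21
25 = 1 × 21 + 4
21 = 5 × 4 + 1
4 = 4 × 1 + 0
Continued fraction: [1; 1, 4, 1, 5, 4]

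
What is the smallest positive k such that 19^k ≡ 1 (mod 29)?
28

29 is prime, so ord(19) divides φ(29) = 28.
Divisors of 28: 1, 2, 4, 7, 14, 28.
Repeated squaring: 19^1 ≡ 19, 19^2 ≡ 13, 19^4 ≡ 24, 19^8 ≡ 25, 19^16 ≡ 16 (mod 29).
Test 19^d mod 29 for each divisor d in increasing order:
19^1 ≡ 19
19^2 ≡ 13
19^4 ≡ 24
19^7 = 19^4·19^2·19^1 ≡ 12
19^14 = 19^8·19^4·19^2 ≡ 28
19^28 = 19^16·19^8·19^4 ≡ 1  ← first divisor giving 1
The order is 28.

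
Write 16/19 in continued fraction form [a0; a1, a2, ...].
[0; 1, 5, 3]

Euclidean algorithm steps:
16 = 0 × 19 + 16
19 = 1 × 16 + 3
16 = 5 × 3 + 1
3 = 3 × 1 + 0
Continued fraction: [0; 1, 5, 3]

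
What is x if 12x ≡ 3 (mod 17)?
x ≡ 13 (mod 17)

gcd(12, 17) = 1, which divides 3, so solutions exist.
Find 12^(-1) mod 17 by the extended Euclidean algorithm:
17 = 1 × 12 + 5  ⟹  5 = (1)·17 + (-1)·12
12 = 2 × 5 + 2  ⟹  2 = (-2)·17 + (3)·12
5 = 2 × 2 + 1  ⟹  1 = (5)·17 + (-7)·12
So (-7)·12 ≡ 1 (mod 17), i.e. 12^(-1) ≡ -7 ≡ 10 (mod 17).
x ≡ 10 × 3 = 30 ≡ 13 (mod 17).
Check: 12 × 13 = 156 ≡ 3 (mod 17).
Unique solution: x ≡ 13 (mod 17)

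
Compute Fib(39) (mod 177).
169

Matrix identity: Q^n = [[F_(n+1), F_n], [F_n, F_(n-1)]] with Q = [[1,1],[1,0]].
n = 39 = 100111₂. Square-and-multiply, entries mod 177:
Q^1 = [[1,1],[1,0]]
Q^2 = (Q^1)² = [[2,1],[1,1]]
Q^4 = (Q^2)² = [[5,3],[3,2]]
Q^9 = (Q^4)²·Q = [[55,34],[34,21]]
Q^19 = (Q^9)²·Q = [[39,110],[110,106]]
Q^39 = (Q^19)²·Q = [[12,169],[169,20]]
F_39 mod 177 = Q^39[0][1] = 169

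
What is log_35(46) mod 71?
49

Baby-step giant-step with step n = ⌈√71⌉ = 9.
Baby steps 35^j mod 71 (j:value) for j=0..8: 0:1, 1:35, 2:18, 3:62, 4:40, 5:51, 6:10, 7:66, 8:38.
Giant-step multiplier: 35^(-9) ≡ 35^(70-9) = 35^61 ≡ 56 (mod 71).
Giant steps γ_i = 46·56^i mod 71: γ_0=46, γ_1=20, γ_2=55, γ_3=27, γ_4=21, γ_5=40 (in table at j=4).
x = i·n + j = 5·9 + 4 = 49.
Check: 35^49 ≡ 46 (mod 71).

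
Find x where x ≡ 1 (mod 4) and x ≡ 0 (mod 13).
13

Using Chinese Remainder Theorem:
M = 4 × 13 = 52
M1 = 13, M2 = 4
y1 = 13^(-1) mod 4 = 1
y2 = 4^(-1) mod 13 = 10
x = (1×13×1 + 0×4×10) mod 52 = 13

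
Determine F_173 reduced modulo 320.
213

Matrix identity: Q^n = [[F_(n+1), F_n], [F_n, F_(n-1)]] with Q = [[1,1],[1,0]].
n = 173 = 10101101₂. Square-and-multiply, entries mod 320:
Q^1 = [[1,1],[1,0]]
Q^2 = (Q^1)² = [[2,1],[1,1]]
Q^5 = (Q^2)²·Q = [[8,5],[5,3]]
Q^10 = (Q^5)² = [[89,55],[55,34]]
Q^21 = (Q^10)²·Q = [[111,66],[66,45]]
Q^43 = (Q^21)²·Q = [[93,37],[37,56]]
Q^86 = (Q^43)² = [[98,73],[73,25]]
Q^173 = (Q^86)²·Q = [[232,213],[213,19]]
F_173 mod 320 = Q^173[0][1] = 213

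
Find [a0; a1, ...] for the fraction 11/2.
[5; 2]

Euclidean algorithm steps:
11 = 5 × 2 + 1
2 = 2 × 1 + 0
Continued fraction: [5; 2]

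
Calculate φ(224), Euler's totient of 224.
96

224 = 2^5 × 7
φ(n) = n × ∏(1 - 1/p) for each prime p dividing n
φ(224) = 224 × (1 - 1/2) × (1 - 1/7) = 96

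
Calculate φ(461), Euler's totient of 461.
460

461 = 461
φ(n) = n × ∏(1 - 1/p) for each prime p dividing n
φ(461) = 461 × (1 - 1/461) = 460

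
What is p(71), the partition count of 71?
4697205

p(n) counts ways to write n as a sum of positive integers (order ignored).
Euler's pentagonal recurrence: p(k) = p(k-1) + p(k-2) - p(k-5) - p(k-7) + p(k-12) + p(k-15) - ... (offsets j(3j∓1)/2, signs ++--, p(0)=1, p(<0)=0).
DP table for k = 0..70: p(0)=1, p(1)=1, p(2)=2, p(3)=3, p(4)=5, p(5)=7, p(6)=11, p(7)=15, p(8)=22, p(9)=30, p(10)=42, p(11)=56, p(12)=77, p(13)=101, p(14)=135, p(15)=176, p(16)=231, p(17)=297, p(18)=385, p(19)=490, p(20)=627, p(21)=792, p(22)=1002, p(23)=1255, p(24)=1575, p(25)=1958, p(26)=2436, p(27)=3010, p(28)=3718, p(29)=4565, p(30)=5604, p(31)=6842, p(32)=8349, p(33)=10143, p(34)=12310, p(35)=14883, p(36)=17977, p(37)=21637, p(38)=26015, p(39)=31185, p(40)=37338, p(41)=44583, p(42)=53174, p(43)=63261, p(44)=75175, p(45)=89134, p(46)=105558, p(47)=124754, p(48)=147273, p(49)=173525, p(50)=204226, p(51)=239943, p(52)=281589, p(53)=329931, p(54)=386155, p(55)=451276, p(56)=526823, p(57)=614154, p(58)=715220, p(59)=831820, p(60)=966467, p(61)=1121505, p(62)=1300156, p(63)=1505499, p(64)=1741630, p(65)=2012558, p(66)=2323520, p(67)=2679689, p(68)=3087735, p(69)=3554345, p(70)=4087968.
Final step: p(71) = p(70) + p(69) - p(66) - p(64) + p(59) + p(56) - p(49) - p(45) + p(36) + p(31) - p(20) - p(14) + p(1)
= 4087968 + 3554345 - 2323520 - 1741630 + 831820 + 526823 - 173525 - 89134 + 17977 + 6842 - 627 - 135 + 1
= 4697205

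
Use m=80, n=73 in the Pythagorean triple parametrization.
(1071, 11680, 11729)

Euclid's formula: a = m² - n², b = 2mn, c = m² + n²
m = 80, n = 73
a = 80² - 73² = 6400 - 5329 = 1071
b = 2 × 80 × 73 = 11680
c = 80² + 73² = 6400 + 5329 = 11729
Verification: 1071² + 11680² = 1147041 + 136422400 = 137569441 = 11729² ✓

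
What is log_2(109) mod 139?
59

Baby-step giant-step with step n = ⌈√139⌉ = 12.
Baby steps 2^j mod 139 (j:value) for j=0..11: 0:1, 1:2, 2:4, 3:8, 4:16, 5:32, 6:64, 7:128, 8:117, 9:95, 10:51, 11:102.
Giant-step multiplier: 2^(-12) ≡ 2^(138-12) = 2^126 ≡ 77 (mod 139).
Giant steps γ_i = 109·77^i mod 139: γ_0=109, γ_1=53, γ_2=50, γ_3=97, γ_4=102 (in table at j=11).
x = i·n + j = 4·12 + 11 = 59.
Check: 2^59 ≡ 109 (mod 139).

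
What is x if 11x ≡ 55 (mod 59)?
x ≡ 5 (mod 59)

gcd(11, 59) = 1, which divides 55, so solutions exist.
Find 11^(-1) mod 59 by the extended Euclidean algorithm:
59 = 5 × 11 + 4  ⟹  4 = (1)·59 + (-5)·11
11 = 2 × 4 + 3  ⟹  3 = (-2)·59 + (11)·11
4 = 1 × 3 + 1  ⟹  1 = (3)·59 + (-16)·11
So (-16)·11 ≡ 1 (mod 59), i.e. 11^(-1) ≡ -16 ≡ 43 (mod 59).
x ≡ 43 × 55 = 2365 ≡ 5 (mod 59).
Check: 11 × 5 = 55 ≡ 55 (mod 59).
Unique solution: x ≡ 5 (mod 59)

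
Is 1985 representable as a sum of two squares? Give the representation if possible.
7² + 44² (a=7, b=44)

Factorization: 1985 = 5 × 397
By Fermat: n is sum of two squares iff every prime p ≡ 3 (mod 4) appears to even power.
All primes ≡ 3 (mod 4) appear to even power.
Search a = 0, 1, 2, … for 1985 - a² a perfect square: first hit at a = 7: 1985 - 49 = 1936 = 44².
1985 = 7² + 44² = 49 + 1936 ✓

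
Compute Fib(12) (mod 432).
144

Matrix identity: Q^n = [[F_(n+1), F_n], [F_n, F_(n-1)]] with Q = [[1,1],[1,0]].
n = 12 = 1100₂. Square-and-multiply, entries mod 432:
Q^1 = [[1,1],[1,0]]
Q^3 = (Q^1)²·Q = [[3,2],[2,1]]
Q^6 = (Q^3)² = [[13,8],[8,5]]
Q^12 = (Q^6)² = [[233,144],[144,89]]
F_12 mod 432 = Q^12[0][1] = 144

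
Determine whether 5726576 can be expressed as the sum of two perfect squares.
Not possible

Factorization: 5726576 = 2^4 × 71^3
By Fermat: n is sum of two squares iff every prime p ≡ 3 (mod 4) appears to even power.
Prime(s) ≡ 3 (mod 4) with odd exponent: [(71, 3)]
Therefore 5726576 cannot be expressed as a² + b².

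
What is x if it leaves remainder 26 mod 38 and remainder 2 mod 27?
596

Using Chinese Remainder Theorem:
M = 38 × 27 = 1026
M1 = 27, M2 = 38
y1 = 27^(-1) mod 38 = 31
y2 = 38^(-1) mod 27 = 5
x = (26×27×31 + 2×38×5) mod 1026 = 596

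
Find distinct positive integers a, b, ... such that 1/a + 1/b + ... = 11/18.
1/2 + 1/9

Greedy algorithm:
11/18: ceiling(18/11) = 2, use 1/2
1/9: ceiling(9/1) = 9, use 1/9
Result: 11/18 = 1/2 + 1/9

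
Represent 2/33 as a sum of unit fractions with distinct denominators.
1/17 + 1/561

Greedy algorithm:
2/33: ceiling(33/2) = 17, use 1/17
1/561: ceiling(561/1) = 561, use 1/561
Result: 2/33 = 1/17 + 1/561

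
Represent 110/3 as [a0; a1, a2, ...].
[36; 1, 2]

Euclidean algorithm steps:
110 = 36 × 3 + 2
3 = 1 × 2 + 1
2 = 2 × 1 + 0
Continued fraction: [36; 1, 2]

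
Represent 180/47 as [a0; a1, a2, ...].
[3; 1, 4, 1, 7]

Euclidean algorithm steps:
180 = 3 × 47 + 39
47 = 1 × 39 + 8
39 = 4 × 8 + 7
8 = 1 × 7 + 1
7 = 7 × 1 + 0
Continued fraction: [3; 1, 4, 1, 7]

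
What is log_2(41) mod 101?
45

Baby-step giant-step with step n = ⌈√101⌉ = 11.
Baby steps 2^j mod 101 (j:value) for j=0..10: 0:1, 1:2, 2:4, 3:8, 4:16, 5:32, 6:64, 7:27, 8:54, 9:7, 10:14.
Giant-step multiplier: 2^(-11) ≡ 2^(100-11) = 2^89 ≡ 83 (mod 101).
Giant steps γ_i = 41·83^i mod 101: γ_0=41, γ_1=70, γ_2=53, γ_3=56, γ_4=2 (in table at j=1).
x = i·n + j = 4·11 + 1 = 45.
Check: 2^45 ≡ 41 (mod 101).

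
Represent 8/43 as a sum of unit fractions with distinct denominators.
1/6 + 1/52 + 1/6708

Greedy algorithm:
8/43: ceiling(43/8) = 6, use 1/6
5/258: ceiling(258/5) = 52, use 1/52
1/6708: ceiling(6708/1) = 6708, use 1/6708
Result: 8/43 = 1/6 + 1/52 + 1/6708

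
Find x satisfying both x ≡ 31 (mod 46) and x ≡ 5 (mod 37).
1411

Using Chinese Remainder Theorem:
M = 46 × 37 = 1702
M1 = 37, M2 = 46
y1 = 37^(-1) mod 46 = 5
y2 = 46^(-1) mod 37 = 33
x = (31×37×5 + 5×46×33) mod 1702 = 1411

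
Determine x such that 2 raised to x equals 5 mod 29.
22

Baby-step giant-step with step n = ⌈√29⌉ = 6.
Baby steps 2^j mod 29 (j:value) for j=0..5: 0:1, 1:2, 2:4, 3:8, 4:16, 5:3.
Giant-step multiplier: 2^(-6) ≡ 2^(28-6) = 2^22 ≡ 5 (mod 29).
Giant steps γ_i = 5·5^i mod 29: γ_0=5, γ_1=25, γ_2=9, γ_3=16 (in table at j=4).
x = i·n + j = 3·6 + 4 = 22.
Check: 2^22 ≡ 5 (mod 29).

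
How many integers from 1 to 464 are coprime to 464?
224

464 = 2^4 × 29
φ(n) = n × ∏(1 - 1/p) for each prime p dividing n
φ(464) = 464 × (1 - 1/2) × (1 - 1/29) = 224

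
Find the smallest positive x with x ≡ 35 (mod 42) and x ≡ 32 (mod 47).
455

Using Chinese Remainder Theorem:
M = 42 × 47 = 1974
M1 = 47, M2 = 42
y1 = 47^(-1) mod 42 = 17
y2 = 42^(-1) mod 47 = 28
x = (35×47×17 + 32×42×28) mod 1974 = 455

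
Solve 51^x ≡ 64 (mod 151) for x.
30

Baby-step giant-step with step n = ⌈√151⌉ = 13.
Baby steps 51^j mod 151 (j:value) for j=0..12: 0:1, 1:51, 2:34, 3:73, 4:99, 5:66, 6:44, 7:130, 8:137, 9:41, 10:128, 11:35, 12:124.
Giant-step multiplier: 51^(-13) ≡ 51^(150-13) = 51^137 ≡ 109 (mod 151).
Giant steps γ_i = 64·109^i mod 151: γ_0=64, γ_1=30, γ_2=99 (in table at j=4).
x = i·n + j = 2·13 + 4 = 30.
Check: 51^30 ≡ 64 (mod 151).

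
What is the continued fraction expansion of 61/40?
[1; 1, 1, 9, 2]

Euclidean algorithm steps:
61 = 1 × 40 + 21
40 = 1 × 21 + 19
21 = 1 × 19 + 2
19 = 9 × 2 + 1
2 = 2 × 1 + 0
Continued fraction: [1; 1, 1, 9, 2]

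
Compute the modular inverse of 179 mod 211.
178

gcd(179, 211) = 1, so the inverse exists.
Extended Euclidean algorithm on (211, 179):
211 = 1 × 179 + 32  ⟹  32 = (1)·211 + (-1)·179
179 = 5 × 32 + 19  ⟹  19 = (-5)·211 + (6)·179
32 = 1 × 19 + 13  ⟹  13 = (6)·211 + (-7)·179
19 = 1 × 13 + 6  ⟹  6 = (-11)·211 + (13)·179
13 = 2 × 6 + 1  ⟹  1 = (28)·211 + (-33)·179
So (-33)·179 ≡ 1 (mod 211), i.e. 179^(-1) ≡ -33 ≡ 178 (mod 211).
Check: 179 × 178 = 31862 ≡ 1 (mod 211)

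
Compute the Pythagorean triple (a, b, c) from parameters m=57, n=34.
(2093, 3876, 4405)

Euclid's formula: a = m² - n², b = 2mn, c = m² + n²
m = 57, n = 34
a = 57² - 34² = 3249 - 1156 = 2093
b = 2 × 57 × 34 = 3876
c = 57² + 34² = 3249 + 1156 = 4405
Verification: 2093² + 3876² = 4380649 + 15023376 = 19404025 = 4405² ✓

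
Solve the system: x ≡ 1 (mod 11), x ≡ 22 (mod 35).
232

Using Chinese Remainder Theorem:
M = 11 × 35 = 385
M1 = 35, M2 = 11
y1 = 35^(-1) mod 11 = 6
y2 = 11^(-1) mod 35 = 16
x = (1×35×6 + 22×11×16) mod 385 = 232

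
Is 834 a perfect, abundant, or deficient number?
abundant

Proper divisors of 834: sum = 1 + 2 + 3 + 6 + 139 + 278 + 417 = 846
Since 846 > 834, 834 is abundant.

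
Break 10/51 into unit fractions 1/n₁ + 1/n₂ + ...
1/6 + 1/34

Greedy algorithm:
10/51: ceiling(51/10) = 6, use 1/6
1/34: ceiling(34/1) = 34, use 1/34
Result: 10/51 = 1/6 + 1/34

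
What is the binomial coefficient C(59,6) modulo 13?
7

Using Lucas' theorem:
Write n=59 and k=6 in base 13:
n in base 13: [4, 7]
k in base 13: [0, 6]
C(59,6) mod 13 = ∏ C(n_i, k_i) mod 13
Digit binomials (mod 13): C(4,0) = 1; C(7,6) = 7
Product: 1 × 7 = 7 ≡ 7 (mod 13)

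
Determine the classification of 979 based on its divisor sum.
deficient

Proper divisors of 979: sum = 1 + 11 + 89 = 101
Since 101 < 979, 979 is deficient.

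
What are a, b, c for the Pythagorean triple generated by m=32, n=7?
(975, 448, 1073)

Euclid's formula: a = m² - n², b = 2mn, c = m² + n²
m = 32, n = 7
a = 32² - 7² = 1024 - 49 = 975
b = 2 × 32 × 7 = 448
c = 32² + 7² = 1024 + 49 = 1073
Verification: 975² + 448² = 950625 + 200704 = 1151329 = 1073² ✓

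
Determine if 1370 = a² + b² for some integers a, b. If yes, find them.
1² + 37² (a=1, b=37)

Factorization: 1370 = 2 × 5 × 137
By Fermat: n is sum of two squares iff every prime p ≡ 3 (mod 4) appears to even power.
All primes ≡ 3 (mod 4) appear to even power.
Search a = 0, 1, 2, … for 1370 - a² a perfect square: first hit at a = 1: 1370 - 1 = 1369 = 37².
1370 = 1² + 37² = 1 + 1369 ✓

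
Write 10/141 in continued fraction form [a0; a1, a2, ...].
[0; 14, 10]

Euclidean algorithm steps:
10 = 0 × 141 + 10
141 = 14 × 10 + 1
10 = 10 × 1 + 0
Continued fraction: [0; 14, 10]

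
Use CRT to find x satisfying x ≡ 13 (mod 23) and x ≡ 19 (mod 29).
657

Using Chinese Remainder Theorem:
M = 23 × 29 = 667
M1 = 29, M2 = 23
y1 = 29^(-1) mod 23 = 4
y2 = 23^(-1) mod 29 = 24
x = (13×29×4 + 19×23×24) mod 667 = 657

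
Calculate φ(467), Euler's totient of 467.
466

467 = 467
φ(n) = n × ∏(1 - 1/p) for each prime p dividing n
φ(467) = 467 × (1 - 1/467) = 466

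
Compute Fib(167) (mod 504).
433

Matrix identity: Q^n = [[F_(n+1), F_n], [F_n, F_(n-1)]] with Q = [[1,1],[1,0]].
n = 167 = 10100111₂. Square-and-multiply, entries mod 504:
Q^1 = [[1,1],[1,0]]
Q^2 = (Q^1)² = [[2,1],[1,1]]
Q^5 = (Q^2)²·Q = [[8,5],[5,3]]
Q^10 = (Q^5)² = [[89,55],[55,34]]
Q^20 = (Q^10)² = [[362,213],[213,149]]
Q^41 = (Q^20)²·Q = [[496,13],[13,483]]
Q^83 = (Q^41)²·Q = [[360,233],[233,127]]
Q^167 = (Q^83)²·Q = [[0,433],[433,71]]
F_167 mod 504 = Q^167[0][1] = 433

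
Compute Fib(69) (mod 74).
50

Matrix identity: Q^n = [[F_(n+1), F_n], [F_n, F_(n-1)]] with Q = [[1,1],[1,0]].
n = 69 = 1000101₂. Square-and-multiply, entries mod 74:
Q^1 = [[1,1],[1,0]]
Q^2 = (Q^1)² = [[2,1],[1,1]]
Q^4 = (Q^2)² = [[5,3],[3,2]]
Q^8 = (Q^4)² = [[34,21],[21,13]]
Q^17 = (Q^8)²·Q = [[68,43],[43,25]]
Q^34 = (Q^17)² = [[35,3],[3,32]]
Q^69 = (Q^34)²·Q = [[29,50],[50,53]]
F_69 mod 74 = Q^69[0][1] = 50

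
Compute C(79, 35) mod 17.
15

Using Lucas' theorem:
Write n=79 and k=35 in base 17:
n in base 17: [4, 11]
k in base 17: [2, 1]
C(79,35) mod 17 = ∏ C(n_i, k_i) mod 17
Digit binomials (mod 17): C(4,2) = 6; C(11,1) = 11
Product: 6 × 11 = 66 ≡ 15 (mod 17)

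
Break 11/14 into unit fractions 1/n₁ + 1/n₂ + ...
1/2 + 1/4 + 1/28

Greedy algorithm:
11/14: ceiling(14/11) = 2, use 1/2
2/7: ceiling(7/2) = 4, use 1/4
1/28: ceiling(28/1) = 28, use 1/28
Result: 11/14 = 1/2 + 1/4 + 1/28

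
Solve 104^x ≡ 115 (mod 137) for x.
16

Baby-step giant-step with step n = ⌈√137⌉ = 12.
Baby steps 104^j mod 137 (j:value) for j=0..11: 0:1, 1:104, 2:130, 3:94, 4:49, 5:27, 6:68, 7:85, 8:72, 9:90, 10:44, 11:55.
Giant-step multiplier: 104^(-12) ≡ 104^(136-12) = 104^124 ≡ 4 (mod 137).
Giant steps γ_i = 115·4^i mod 137: γ_0=115, γ_1=49 (in table at j=4).
x = i·n + j = 1·12 + 4 = 16.
Check: 104^16 ≡ 115 (mod 137).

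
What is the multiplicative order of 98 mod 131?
130

131 is prime, so ord(98) divides φ(131) = 130.
Divisors of 130: 1, 2, 5, 10, 13, 26, 65, 130.
Repeated squaring: 98^1 ≡ 98, 98^2 ≡ 41, 98^4 ≡ 109, 98^8 ≡ 91, 98^16 ≡ 28, 98^32 ≡ 129, 98^64 ≡ 4, 98^128 ≡ 16 (mod 131).
Test 98^d mod 131 for each divisor d in increasing order:
98^1 ≡ 98
98^2 ≡ 41
98^5 = 98^4·98^1 ≡ 71
98^10 = 98^8·98^2 ≡ 63
98^13 = 98^8·98^4·98^1 ≡ 42
98^26 = 98^16·98^8·98^2 ≡ 61
98^65 = 98^64·98^1 ≡ 130
98^130 = 98^128·98^2 ≡ 1  ← first divisor giving 1
The order is 130.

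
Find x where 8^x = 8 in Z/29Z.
1

Baby-step giant-step with step n = ⌈√29⌉ = 6.
Baby steps 8^j mod 29 (j:value) for j=0..5: 0:1, 1:8, 2:6, 3:19, 4:7, 5:27.
h = 8 is already in the table at j=1, so x = 1.
Check: 8^1 ≡ 8 (mod 29).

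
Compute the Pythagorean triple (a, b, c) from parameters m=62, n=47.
(1635, 5828, 6053)

Euclid's formula: a = m² - n², b = 2mn, c = m² + n²
m = 62, n = 47
a = 62² - 47² = 3844 - 2209 = 1635
b = 2 × 62 × 47 = 5828
c = 62² + 47² = 3844 + 2209 = 6053
Verification: 1635² + 5828² = 2673225 + 33965584 = 36638809 = 6053² ✓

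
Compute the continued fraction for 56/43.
[1; 3, 3, 4]

Euclidean algorithm steps:
56 = 1 × 43 + 13
43 = 3 × 13 + 4
13 = 3 × 4 + 1
4 = 4 × 1 + 0
Continued fraction: [1; 3, 3, 4]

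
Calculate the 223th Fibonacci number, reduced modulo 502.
387

Matrix identity: Q^n = [[F_(n+1), F_n], [F_n, F_(n-1)]] with Q = [[1,1],[1,0]].
n = 223 = 11011111₂. Square-and-multiply, entries mod 502:
Q^1 = [[1,1],[1,0]]
Q^3 = (Q^1)²·Q = [[3,2],[2,1]]
Q^6 = (Q^3)² = [[13,8],[8,5]]
Q^13 = (Q^6)²·Q = [[377,233],[233,144]]
Q^27 = (Q^13)²·Q = [[45,136],[136,411]]
Q^55 = (Q^27)²·Q = [[209,441],[441,270]]
Q^111 = (Q^55)²·Q = [[111,214],[214,399]]
Q^223 = (Q^111)²·Q = [[91,387],[387,206]]
F_223 mod 502 = Q^223[0][1] = 387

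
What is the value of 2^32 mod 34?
18

Repeated squaring. Binary of 32 = 100000.
2^1 ≡ 2 (mod 34); 2^2 ≡ 4 (mod 34); 2^4 ≡ 16 (mod 34); 2^8 ≡ 18 (mod 34); 2^16 ≡ 18 (mod 34); 2^32 ≡ 18 (mod 34)
2^32 = 2^32 ≡ 18 (mod 34)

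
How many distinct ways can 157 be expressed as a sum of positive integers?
80630964769

p(n) counts ways to write n as a sum of positive integers (order ignored).
Euler's pentagonal recurrence: p(k) = p(k-1) + p(k-2) - p(k-5) - p(k-7) + p(k-12) + p(k-15) - ... (offsets j(3j∓1)/2, signs ++--, p(0)=1, p(<0)=0).
DP table for k = 0..156: p(0)=1, p(1)=1, p(2)=2, p(3)=3, p(4)=5, p(5)=7, p(6)=11, p(7)=15, p(8)=22, p(9)=30, p(10)=42, p(11)=56, p(12)=77, p(13)=101, p(14)=135, p(15)=176, p(16)=231, p(17)=297, p(18)=385, p(19)=490, p(20)=627, p(21)=792, p(22)=1002, p(23)=1255, p(24)=1575, p(25)=1958, p(26)=2436, p(27)=3010, p(28)=3718, p(29)=4565, p(30)=5604, p(31)=6842, p(32)=8349, p(33)=10143, p(34)=12310, p(35)=14883, p(36)=17977, p(37)=21637, p(38)=26015, p(39)=31185, p(40)=37338, p(41)=44583, p(42)=53174, p(43)=63261, p(44)=75175, p(45)=89134, p(46)=105558, p(47)=124754, p(48)=147273, p(49)=173525, p(50)=204226, p(51)=239943, p(52)=281589, p(53)=329931, p(54)=386155, p(55)=451276, p(56)=526823, p(57)=614154, p(58)=715220, p(59)=831820, p(60)=966467, p(61)=1121505, p(62)=1300156, p(63)=1505499, p(64)=1741630, p(65)=2012558, p(66)=2323520, p(67)=2679689, p(68)=3087735, p(69)=3554345, p(70)=4087968, p(71)=4697205, p(72)=5392783, p(73)=6185689, p(74)=7089500, p(75)=8118264, p(76)=9289091, p(77)=10619863, p(78)=12132164, p(79)=13848650, p(80)=15796476, p(81)=18004327, p(82)=20506255, p(83)=23338469, p(84)=26543660, p(85)=30167357, p(86)=34262962, p(87)=38887673, p(88)=44108109, p(89)=49995925, p(90)=56634173, p(91)=64112359, p(92)=72533807, p(93)=82010177, p(94)=92669720, p(95)=104651419, p(96)=118114304, p(97)=133230930, p(98)=150198136, p(99)=169229875, p(100)=190569292, p(101)=214481126, p(102)=241265379, p(103)=271248950, p(104)=304801365, p(105)=342325709, p(106)=384276336, p(107)=431149389, p(108)=483502844, p(109)=541946240, p(110)=607163746, p(111)=679903203, p(112)=761002156, p(113)=851376628, p(114)=952050665, p(115)=1064144451, p(116)=1188908248, p(117)=1327710076, p(118)=1482074143, p(119)=1653668665, p(120)=1844349560, p(121)=2056148051, p(122)=2291320912, p(123)=2552338241, p(124)=2841940500, p(125)=3163127352, p(126)=3519222692, p(127)=3913864295, p(128)=4351078600, p(129)=4835271870, p(130)=5371315400, p(131)=5964539504, p(132)=6620830889, p(133)=7346629512, p(134)=8149040695, p(135)=9035836076, p(136)=10015581680, p(137)=11097645016, p(138)=12292341831, p(139)=13610949895, p(140)=15065878135, p(141)=16670689208, p(142)=18440293320, p(143)=20390982757, p(144)=22540654445, p(145)=24908858009, p(146)=27517052599, p(147)=30388671978, p(148)=33549419497, p(149)=37027355200, p(150)=40853235313, p(151)=45060624582, p(152)=49686288421, p(153)=54770336324, p(154)=60356673280, p(155)=66493182097, p(156)=73232243759.
Final step: p(157) = p(156) + p(155) - p(152) - p(150) + p(145) + p(142) - p(135) - p(131) + p(122) + p(117) - p(106) - p(100) + p(87) + p(80) - p(65) - p(57) + p(40) + p(31) - p(12) - p(2)
= 73232243759 + 66493182097 - 49686288421 - 40853235313 + 24908858009 + 18440293320 - 9035836076 - 5964539504 + 2291320912 + 1327710076 - 384276336 - 190569292 + 38887673 + 15796476 - 2012558 - 614154 + 37338 + 6842 - 77 - 2
= 80630964769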